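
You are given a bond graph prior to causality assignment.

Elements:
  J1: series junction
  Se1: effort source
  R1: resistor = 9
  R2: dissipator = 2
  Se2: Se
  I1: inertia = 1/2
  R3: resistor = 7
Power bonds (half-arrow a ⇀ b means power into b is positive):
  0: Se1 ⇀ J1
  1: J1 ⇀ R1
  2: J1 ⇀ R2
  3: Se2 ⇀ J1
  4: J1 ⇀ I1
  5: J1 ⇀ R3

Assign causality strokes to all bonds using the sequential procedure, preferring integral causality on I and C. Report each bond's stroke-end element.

β0 stroke→J1
β1 stroke→J1
β2 stroke→J1
β3 stroke→J1
β4 stroke→I1
β5 stroke→J1

b0 →J1  (source Se1 imposes e)
b3 →J1  (Se2: effort source, stroke at far end)
b4 →I1  (I1 integral (f out))
b1 →J1  (J1 flow already set via bond 4)
b2 →J1  (J1 flow already set via bond 4)
b5 →J1  (1-jn J1 has f-setter on 4)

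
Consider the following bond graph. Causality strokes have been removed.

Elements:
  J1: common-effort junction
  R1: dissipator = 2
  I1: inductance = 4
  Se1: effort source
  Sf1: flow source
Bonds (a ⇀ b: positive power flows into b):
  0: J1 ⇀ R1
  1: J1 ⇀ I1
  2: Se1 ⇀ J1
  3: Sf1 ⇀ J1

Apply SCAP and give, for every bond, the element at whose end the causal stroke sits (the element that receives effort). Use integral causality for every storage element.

#2 stroke→J1  (Se1 (Se) sets effort on bond)
#3 stroke→Sf1  (Sf1 (Sf) sets flow on bond)
#0 stroke→R1  (J1: bond 2 brought effort, rest push out)
#1 stroke→I1  (common-e at J1 fixed by 2)

bond 0 stroke→R1
bond 1 stroke→I1
bond 2 stroke→J1
bond 3 stroke→Sf1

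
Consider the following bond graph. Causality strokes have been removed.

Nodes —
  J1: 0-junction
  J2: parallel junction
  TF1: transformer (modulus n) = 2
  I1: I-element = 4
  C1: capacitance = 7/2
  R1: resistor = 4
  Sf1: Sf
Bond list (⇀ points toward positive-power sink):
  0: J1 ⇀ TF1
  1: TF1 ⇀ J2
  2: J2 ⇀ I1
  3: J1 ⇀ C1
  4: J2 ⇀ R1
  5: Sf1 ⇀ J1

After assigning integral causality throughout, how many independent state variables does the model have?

bond 5 stroke at Sf1  (Sf1: flow source, stroke at near end)
bond 2 stroke at I1  (I1 integral (f out))
bond 3 stroke at J1  (C1 outputs effort q/C1)
bond 0 stroke at TF1  (J1: bond 3 brought effort, rest push out)
bond 1 stroke at J2  (TF TF1: opposite of bond 0)
bond 4 stroke at R1  (0-jn J2 has e-setter on 1)

2  (C1, I1 all integral)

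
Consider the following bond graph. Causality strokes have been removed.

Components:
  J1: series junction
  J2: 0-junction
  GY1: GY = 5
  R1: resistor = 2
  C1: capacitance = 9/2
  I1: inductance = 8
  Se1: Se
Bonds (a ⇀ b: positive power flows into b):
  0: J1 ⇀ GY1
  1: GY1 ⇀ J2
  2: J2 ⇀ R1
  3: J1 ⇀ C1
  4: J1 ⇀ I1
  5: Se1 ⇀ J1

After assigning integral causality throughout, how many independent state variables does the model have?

2  (C1, I1 all integral)

bond 5 →J1  (source Se1 imposes e)
bond 3 →J1  (prefer integral on C1)
bond 4 →I1  (prefer integral on I1)
bond 0 →J1  (J1: bond 4 brought flow, rest push out)
bond 1 →J2  (GY1 both-in/both-out from 0)
bond 2 →R1  (J2 effort already set via bond 1)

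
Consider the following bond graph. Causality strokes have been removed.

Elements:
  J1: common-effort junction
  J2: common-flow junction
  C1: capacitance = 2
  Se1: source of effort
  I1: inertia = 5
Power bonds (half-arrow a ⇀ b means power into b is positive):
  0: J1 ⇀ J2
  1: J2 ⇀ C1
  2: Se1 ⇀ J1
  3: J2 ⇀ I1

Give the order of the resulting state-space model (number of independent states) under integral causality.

2  (C1, I1 all integral)

#2 stroke at J1  (Se1 (Se) sets effort on bond)
#0 stroke at J2  (J1: bond 2 brought effort, rest push out)
#1 stroke at J2  (prefer integral on C1)
#3 stroke at I1  (only one flow-in slot at J2)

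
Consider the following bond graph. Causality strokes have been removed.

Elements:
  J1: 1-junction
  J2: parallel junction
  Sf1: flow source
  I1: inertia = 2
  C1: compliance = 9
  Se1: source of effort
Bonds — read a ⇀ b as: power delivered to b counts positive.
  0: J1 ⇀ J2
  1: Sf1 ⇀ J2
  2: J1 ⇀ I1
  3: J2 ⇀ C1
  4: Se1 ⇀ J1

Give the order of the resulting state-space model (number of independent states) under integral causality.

#1 |Sf1  (Sf1 (Sf) sets flow on bond)
#4 |J1  (Se1: effort source, stroke at far end)
#2 |I1  (I1 integral (f out))
#0 |J1  (common-f at J1 fixed by 2)
#3 |J2  (only one effort-in slot at J2)

2  (C1, I1 all integral)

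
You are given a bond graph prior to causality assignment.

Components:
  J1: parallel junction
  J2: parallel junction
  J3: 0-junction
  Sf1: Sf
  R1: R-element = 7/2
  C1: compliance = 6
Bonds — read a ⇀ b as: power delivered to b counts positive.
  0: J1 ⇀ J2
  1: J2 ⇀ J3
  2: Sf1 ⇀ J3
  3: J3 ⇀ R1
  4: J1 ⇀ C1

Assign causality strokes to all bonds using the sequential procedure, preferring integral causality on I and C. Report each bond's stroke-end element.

b2 stroke at Sf1  (Sf1 (Sf) sets flow on bond)
b4 stroke at J1  (C1 outputs effort q/C1)
b0 stroke at J2  (0-jn J1 has e-setter on 4)
b1 stroke at J3  (J2: bond 0 brought effort, rest push out)
b3 stroke at R1  (0-jn J3 has e-setter on 1)

β0 stroke at J2
β1 stroke at J3
β2 stroke at Sf1
β3 stroke at R1
β4 stroke at J1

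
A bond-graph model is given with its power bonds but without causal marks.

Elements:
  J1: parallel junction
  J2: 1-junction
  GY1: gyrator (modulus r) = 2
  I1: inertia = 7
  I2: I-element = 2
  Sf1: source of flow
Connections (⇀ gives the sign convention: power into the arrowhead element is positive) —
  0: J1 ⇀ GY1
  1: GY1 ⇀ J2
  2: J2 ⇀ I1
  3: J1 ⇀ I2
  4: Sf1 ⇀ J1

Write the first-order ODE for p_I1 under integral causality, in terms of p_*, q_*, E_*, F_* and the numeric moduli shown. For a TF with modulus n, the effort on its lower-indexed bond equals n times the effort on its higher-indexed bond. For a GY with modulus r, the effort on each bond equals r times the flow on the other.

dp_I1/dt = 2*F_Sf1 - p_I2

#4 stroke at Sf1  (Sf1: flow source, stroke at near end)
#2 stroke at I1  (I1 integral (f out))
#1 stroke at J2  (common-f at J2 fixed by 2)
#0 stroke at J1  (through GY1, causality inverts; strokes same side of GY1)
#3 stroke at I2  (J1: bond 0 brought effort, rest push out)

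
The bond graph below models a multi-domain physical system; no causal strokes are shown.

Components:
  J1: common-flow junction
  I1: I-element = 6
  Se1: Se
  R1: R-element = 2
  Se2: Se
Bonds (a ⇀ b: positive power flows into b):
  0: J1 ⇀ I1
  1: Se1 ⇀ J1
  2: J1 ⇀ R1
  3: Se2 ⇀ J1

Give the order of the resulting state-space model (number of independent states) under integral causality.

#1 →J1  (Se1 fixes effort; stroke away)
#3 →J1  (Se2: effort source, stroke at far end)
#0 →I1  (I1 outputs flow p/I1)
#2 →J1  (1-jn J1 has f-setter on 0)

1  (I1 all integral)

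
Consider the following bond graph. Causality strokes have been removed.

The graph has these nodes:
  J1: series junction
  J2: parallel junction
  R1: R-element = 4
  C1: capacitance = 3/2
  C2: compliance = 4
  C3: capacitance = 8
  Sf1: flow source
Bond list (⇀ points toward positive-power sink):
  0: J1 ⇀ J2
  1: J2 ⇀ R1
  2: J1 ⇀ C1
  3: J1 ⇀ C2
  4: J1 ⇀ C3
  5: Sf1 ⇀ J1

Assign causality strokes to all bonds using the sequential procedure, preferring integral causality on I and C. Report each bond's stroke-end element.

#0 stroke at J1
#1 stroke at J2
#2 stroke at J1
#3 stroke at J1
#4 stroke at J1
#5 stroke at Sf1

β5 |Sf1  (source Sf1 imposes f)
β0 |J1  (J1: bond 5 brought flow, rest push out)
β2 |J1  (J1 flow already set via bond 5)
β3 |J1  (J1 flow already set via bond 5)
β4 |J1  (1-jn J1 has f-setter on 5)
β1 |J2  (closing 0-jn rule on J2)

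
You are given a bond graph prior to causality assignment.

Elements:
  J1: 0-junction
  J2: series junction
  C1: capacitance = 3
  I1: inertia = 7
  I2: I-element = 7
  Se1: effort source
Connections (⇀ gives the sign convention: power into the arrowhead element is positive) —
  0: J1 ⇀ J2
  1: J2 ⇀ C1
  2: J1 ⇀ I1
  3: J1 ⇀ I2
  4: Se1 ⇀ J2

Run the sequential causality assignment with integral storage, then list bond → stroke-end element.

b4 →J2  (Se1 fixes effort; stroke away)
b1 →J2  (C1 integral (e out))
b0 →J1  (closing 1-jn rule on J2)
b2 →I1  (J1: bond 0 brought effort, rest push out)
b3 →I2  (J1 effort already set via bond 0)

bond 0 →J1
bond 1 →J2
bond 2 →I1
bond 3 →I2
bond 4 →J2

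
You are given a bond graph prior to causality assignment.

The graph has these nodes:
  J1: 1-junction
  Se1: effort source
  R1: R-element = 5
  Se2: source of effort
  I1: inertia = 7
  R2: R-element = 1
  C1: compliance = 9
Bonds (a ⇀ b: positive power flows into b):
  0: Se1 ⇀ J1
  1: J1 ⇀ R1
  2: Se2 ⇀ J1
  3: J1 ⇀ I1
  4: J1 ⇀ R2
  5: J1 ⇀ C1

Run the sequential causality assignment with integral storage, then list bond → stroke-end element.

#0 |J1  (Se1 (Se) sets effort on bond)
#2 |J1  (Se2: effort source, stroke at far end)
#3 |I1  (prefer integral on I1)
#1 |J1  (common-f at J1 fixed by 3)
#4 |J1  (J1: bond 3 brought flow, rest push out)
#5 |J1  (J1: bond 3 brought flow, rest push out)

#0 |J1
#1 |J1
#2 |J1
#3 |I1
#4 |J1
#5 |J1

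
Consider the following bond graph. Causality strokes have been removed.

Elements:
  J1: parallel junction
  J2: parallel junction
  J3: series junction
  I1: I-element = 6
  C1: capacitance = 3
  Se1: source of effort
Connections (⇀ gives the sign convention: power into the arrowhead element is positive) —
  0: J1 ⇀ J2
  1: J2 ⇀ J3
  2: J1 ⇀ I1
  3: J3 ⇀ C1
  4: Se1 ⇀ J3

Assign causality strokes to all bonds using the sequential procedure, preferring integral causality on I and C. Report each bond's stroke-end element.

bond 0 →J1
bond 1 →J2
bond 2 →I1
bond 3 →J3
bond 4 →J3

β4 stroke at J3  (source Se1 imposes e)
β2 stroke at I1  (I1: I, integral causality)
β0 stroke at J1  (only one effort-in slot at J1)
β1 stroke at J2  (closing 0-jn rule on J2)
β3 stroke at J3  (J3: bond 1 brought flow, rest push out)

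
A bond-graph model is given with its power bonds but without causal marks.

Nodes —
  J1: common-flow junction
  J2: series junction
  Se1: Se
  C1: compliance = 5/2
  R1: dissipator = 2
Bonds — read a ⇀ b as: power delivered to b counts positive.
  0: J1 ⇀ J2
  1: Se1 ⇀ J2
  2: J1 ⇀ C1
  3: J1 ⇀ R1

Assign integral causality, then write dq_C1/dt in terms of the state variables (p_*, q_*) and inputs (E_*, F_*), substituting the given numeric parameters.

dq_C1/dt = E_Se1/2 - q_C1/5

β1 |J2  (Se1 (Se) sets effort on bond)
β0 |J1  (J2 needs exactly one f-in)
β2 |J1  (C1 integral (e out))
β3 |R1  (only one flow-in slot at J1)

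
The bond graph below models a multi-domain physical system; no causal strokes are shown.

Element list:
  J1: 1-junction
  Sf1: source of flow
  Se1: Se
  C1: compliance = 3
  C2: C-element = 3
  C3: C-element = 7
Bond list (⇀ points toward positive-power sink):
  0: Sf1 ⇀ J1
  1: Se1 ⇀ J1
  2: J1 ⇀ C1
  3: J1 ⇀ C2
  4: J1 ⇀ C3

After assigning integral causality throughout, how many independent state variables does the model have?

β0 stroke at Sf1  (Sf1: flow source, stroke at near end)
β1 stroke at J1  (Se1 (Se) sets effort on bond)
β2 stroke at J1  (common-f at J1 fixed by 0)
β3 stroke at J1  (J1 flow already set via bond 0)
β4 stroke at J1  (common-f at J1 fixed by 0)

3  (C1, C2, C3 all integral)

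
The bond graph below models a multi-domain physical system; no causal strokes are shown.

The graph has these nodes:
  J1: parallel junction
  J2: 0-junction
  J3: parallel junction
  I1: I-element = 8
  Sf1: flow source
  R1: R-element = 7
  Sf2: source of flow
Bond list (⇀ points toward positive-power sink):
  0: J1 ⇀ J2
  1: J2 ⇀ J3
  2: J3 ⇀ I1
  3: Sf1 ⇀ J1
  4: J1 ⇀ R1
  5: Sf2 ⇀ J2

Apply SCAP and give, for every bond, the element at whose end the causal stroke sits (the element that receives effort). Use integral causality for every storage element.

#3 |Sf1  (Sf1: flow source, stroke at near end)
#5 |Sf2  (Sf2: flow source, stroke at near end)
#2 |I1  (prefer integral on I1)
#1 |J3  (J3: last free bond brings effort in)
#0 |J2  (J2: last free bond brings effort in)
#4 |J1  (closing 0-jn rule on J1)

β0 →J2
β1 →J3
β2 →I1
β3 →Sf1
β4 →J1
β5 →Sf2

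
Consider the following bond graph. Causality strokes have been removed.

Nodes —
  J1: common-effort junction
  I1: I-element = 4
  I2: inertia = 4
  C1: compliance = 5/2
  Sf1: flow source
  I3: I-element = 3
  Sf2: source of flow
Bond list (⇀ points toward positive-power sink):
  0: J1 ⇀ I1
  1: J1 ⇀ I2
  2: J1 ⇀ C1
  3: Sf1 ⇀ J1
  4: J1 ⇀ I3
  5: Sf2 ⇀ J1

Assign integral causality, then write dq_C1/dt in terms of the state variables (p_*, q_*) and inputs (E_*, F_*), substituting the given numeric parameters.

β3 |Sf1  (Sf1: flow source, stroke at near end)
β5 |Sf2  (source Sf2 imposes f)
β0 |I1  (prefer integral on I1)
β1 |I2  (prefer integral on I2)
β2 |J1  (C1 integral (e out))
β4 |I3  (J1 effort already set via bond 2)

dq_C1/dt = F_Sf1 + F_Sf2 - p_I1/4 - p_I2/4 - p_I3/3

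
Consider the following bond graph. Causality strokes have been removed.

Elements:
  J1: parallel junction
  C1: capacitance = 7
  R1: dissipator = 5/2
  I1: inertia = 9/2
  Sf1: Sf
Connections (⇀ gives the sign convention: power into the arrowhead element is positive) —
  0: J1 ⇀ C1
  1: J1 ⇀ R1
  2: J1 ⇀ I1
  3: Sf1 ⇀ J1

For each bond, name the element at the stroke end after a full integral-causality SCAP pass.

#3 stroke at Sf1  (Sf1 fixes flow; stroke at Sf1)
#0 stroke at J1  (prefer integral on C1)
#1 stroke at R1  (0-jn J1 has e-setter on 0)
#2 stroke at I1  (0-jn J1 has e-setter on 0)

β0 →J1
β1 →R1
β2 →I1
β3 →Sf1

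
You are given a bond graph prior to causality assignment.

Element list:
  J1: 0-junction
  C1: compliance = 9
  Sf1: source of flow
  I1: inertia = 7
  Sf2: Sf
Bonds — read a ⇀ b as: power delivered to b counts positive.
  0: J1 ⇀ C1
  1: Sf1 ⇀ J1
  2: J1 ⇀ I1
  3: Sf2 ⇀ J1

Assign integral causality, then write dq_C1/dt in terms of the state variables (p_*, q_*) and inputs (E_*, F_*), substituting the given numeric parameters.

dq_C1/dt = F_Sf1 + F_Sf2 - p_I1/7

#1 |Sf1  (Sf1: flow source, stroke at near end)
#3 |Sf2  (Sf2 fixes flow; stroke at Sf2)
#0 |J1  (prefer integral on C1)
#2 |I1  (J1 effort already set via bond 0)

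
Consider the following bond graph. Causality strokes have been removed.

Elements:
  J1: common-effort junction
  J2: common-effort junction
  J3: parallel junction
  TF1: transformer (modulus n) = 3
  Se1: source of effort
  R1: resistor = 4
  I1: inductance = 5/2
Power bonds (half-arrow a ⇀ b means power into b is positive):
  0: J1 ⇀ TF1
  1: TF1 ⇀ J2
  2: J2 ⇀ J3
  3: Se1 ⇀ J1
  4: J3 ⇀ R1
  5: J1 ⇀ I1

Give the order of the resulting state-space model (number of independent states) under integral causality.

1  (I1 all integral)

β3 stroke→J1  (source Se1 imposes e)
β0 stroke→TF1  (common-e at J1 fixed by 3)
β5 stroke→I1  (J1: bond 3 brought effort, rest push out)
β1 stroke→J2  (TF1: transformer flips bond 0)
β2 stroke→J3  (common-e at J2 fixed by 1)
β4 stroke→R1  (0-jn J3 has e-setter on 2)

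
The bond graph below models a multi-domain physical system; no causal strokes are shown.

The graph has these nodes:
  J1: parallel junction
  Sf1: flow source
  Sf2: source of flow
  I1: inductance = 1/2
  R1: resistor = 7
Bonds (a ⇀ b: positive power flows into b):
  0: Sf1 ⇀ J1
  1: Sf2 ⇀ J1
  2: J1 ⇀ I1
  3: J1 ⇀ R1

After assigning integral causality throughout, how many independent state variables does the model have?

1  (I1 all integral)

b0 →Sf1  (Sf1 (Sf) sets flow on bond)
b1 →Sf2  (Sf2 fixes flow; stroke at Sf2)
b2 →I1  (prefer integral on I1)
b3 →J1  (J1: last free bond brings effort in)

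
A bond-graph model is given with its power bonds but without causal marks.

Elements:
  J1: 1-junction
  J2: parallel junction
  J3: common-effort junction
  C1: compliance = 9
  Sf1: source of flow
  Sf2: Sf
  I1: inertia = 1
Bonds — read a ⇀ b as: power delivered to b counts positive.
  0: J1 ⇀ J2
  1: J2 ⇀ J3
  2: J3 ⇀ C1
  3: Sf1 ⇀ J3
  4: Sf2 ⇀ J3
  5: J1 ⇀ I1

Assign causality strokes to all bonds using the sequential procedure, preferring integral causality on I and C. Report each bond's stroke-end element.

β0 stroke at J1
β1 stroke at J2
β2 stroke at J3
β3 stroke at Sf1
β4 stroke at Sf2
β5 stroke at I1

#3 |Sf1  (Sf1 (Sf) sets flow on bond)
#4 |Sf2  (source Sf2 imposes f)
#2 |J3  (C1 integral (e out))
#1 |J2  (common-e at J3 fixed by 2)
#0 |J1  (common-e at J2 fixed by 1)
#5 |I1  (J1 needs exactly one f-in)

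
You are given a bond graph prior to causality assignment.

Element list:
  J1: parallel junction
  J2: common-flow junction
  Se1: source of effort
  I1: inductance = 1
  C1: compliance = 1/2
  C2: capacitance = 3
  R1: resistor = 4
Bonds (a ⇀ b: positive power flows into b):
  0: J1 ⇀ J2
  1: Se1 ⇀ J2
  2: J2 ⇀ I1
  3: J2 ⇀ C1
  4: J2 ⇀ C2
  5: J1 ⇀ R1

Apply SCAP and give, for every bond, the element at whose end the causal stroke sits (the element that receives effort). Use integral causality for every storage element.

bond 1 |J2  (source Se1 imposes e)
bond 2 |I1  (I1 integral (f out))
bond 0 |J2  (J2 flow already set via bond 2)
bond 3 |J2  (J2 flow already set via bond 2)
bond 4 |J2  (common-f at J2 fixed by 2)
bond 5 |J1  (closing 0-jn rule on J1)

b0 stroke at J2
b1 stroke at J2
b2 stroke at I1
b3 stroke at J2
b4 stroke at J2
b5 stroke at J1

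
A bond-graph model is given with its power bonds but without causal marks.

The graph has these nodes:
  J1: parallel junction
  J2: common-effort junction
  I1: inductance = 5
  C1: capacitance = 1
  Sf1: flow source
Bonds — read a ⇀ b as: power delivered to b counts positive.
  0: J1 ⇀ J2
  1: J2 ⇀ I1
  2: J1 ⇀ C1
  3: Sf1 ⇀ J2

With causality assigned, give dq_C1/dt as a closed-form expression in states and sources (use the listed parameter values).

#3 stroke→Sf1  (Sf1 (Sf) sets flow on bond)
#1 stroke→I1  (I1 integral (f out))
#0 stroke→J2  (closing 0-jn rule on J2)
#2 stroke→J1  (closing 0-jn rule on J1)

dq_C1/dt = F_Sf1 - p_I1/5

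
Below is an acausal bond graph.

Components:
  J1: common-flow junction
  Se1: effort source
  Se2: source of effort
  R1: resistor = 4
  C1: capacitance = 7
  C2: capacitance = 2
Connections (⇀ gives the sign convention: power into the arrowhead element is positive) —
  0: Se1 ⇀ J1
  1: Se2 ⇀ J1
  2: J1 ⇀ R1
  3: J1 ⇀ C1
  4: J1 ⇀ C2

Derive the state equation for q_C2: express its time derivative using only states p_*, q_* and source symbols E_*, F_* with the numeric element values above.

β0 stroke at J1  (Se1 fixes effort; stroke away)
β1 stroke at J1  (Se2 (Se) sets effort on bond)
β3 stroke at J1  (C1 integral (e out))
β4 stroke at J1  (C2 integral (e out))
β2 stroke at R1  (closing 1-jn rule on J1)

dq_C2/dt = E_Se1/4 + E_Se2/4 - q_C1/28 - q_C2/8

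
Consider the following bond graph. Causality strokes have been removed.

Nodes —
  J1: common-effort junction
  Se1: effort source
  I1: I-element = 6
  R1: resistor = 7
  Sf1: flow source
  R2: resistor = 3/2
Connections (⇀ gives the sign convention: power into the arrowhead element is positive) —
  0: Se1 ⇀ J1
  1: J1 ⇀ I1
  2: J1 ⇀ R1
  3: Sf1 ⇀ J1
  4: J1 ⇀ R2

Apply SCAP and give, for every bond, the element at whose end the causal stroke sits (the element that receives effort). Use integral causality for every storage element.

β0 stroke→J1
β1 stroke→I1
β2 stroke→R1
β3 stroke→Sf1
β4 stroke→R2

bond 0 |J1  (Se1 (Se) sets effort on bond)
bond 3 |Sf1  (Sf1: flow source, stroke at near end)
bond 1 |I1  (J1 effort already set via bond 0)
bond 2 |R1  (J1: bond 0 brought effort, rest push out)
bond 4 |R2  (common-e at J1 fixed by 0)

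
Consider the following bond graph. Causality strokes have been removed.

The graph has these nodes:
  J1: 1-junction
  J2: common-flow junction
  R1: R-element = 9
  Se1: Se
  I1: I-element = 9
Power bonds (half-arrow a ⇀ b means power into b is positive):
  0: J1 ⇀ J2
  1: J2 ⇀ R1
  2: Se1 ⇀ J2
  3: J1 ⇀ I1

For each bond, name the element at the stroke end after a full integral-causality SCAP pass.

b2 stroke→J2  (source Se1 imposes e)
b3 stroke→I1  (I1 integral (f out))
b0 stroke→J1  (J1 flow already set via bond 3)
b1 stroke→J2  (J2: bond 0 brought flow, rest push out)

b0 stroke at J1
b1 stroke at J2
b2 stroke at J2
b3 stroke at I1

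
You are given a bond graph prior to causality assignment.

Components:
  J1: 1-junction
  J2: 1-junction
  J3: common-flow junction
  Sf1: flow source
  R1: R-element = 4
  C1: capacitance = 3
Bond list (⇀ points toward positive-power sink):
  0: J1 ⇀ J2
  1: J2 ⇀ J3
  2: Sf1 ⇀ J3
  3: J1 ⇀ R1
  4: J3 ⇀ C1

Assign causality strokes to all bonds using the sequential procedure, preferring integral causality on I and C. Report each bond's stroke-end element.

bond 0 stroke→J2
bond 1 stroke→J3
bond 2 stroke→Sf1
bond 3 stroke→J1
bond 4 stroke→J3

bond 2 |Sf1  (Sf1: flow source, stroke at near end)
bond 1 |J3  (J3: bond 2 brought flow, rest push out)
bond 4 |J3  (common-f at J3 fixed by 2)
bond 0 |J2  (1-jn J2 has f-setter on 1)
bond 3 |J1  (common-f at J1 fixed by 0)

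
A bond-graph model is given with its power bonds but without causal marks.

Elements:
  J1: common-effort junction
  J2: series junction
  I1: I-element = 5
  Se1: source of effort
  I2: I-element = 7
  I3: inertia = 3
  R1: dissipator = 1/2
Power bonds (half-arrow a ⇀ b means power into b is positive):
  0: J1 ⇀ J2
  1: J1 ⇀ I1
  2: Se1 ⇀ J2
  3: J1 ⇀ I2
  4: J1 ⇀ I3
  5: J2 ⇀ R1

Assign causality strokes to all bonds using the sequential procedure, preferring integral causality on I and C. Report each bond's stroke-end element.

b2 |J2  (source Se1 imposes e)
b1 |I1  (I1 integral (f out))
b3 |I2  (I2 integral (f out))
b4 |I3  (I3: I, integral causality)
b0 |J1  (J1: last free bond brings effort in)
b5 |J2  (common-f at J2 fixed by 0)

b0 |J1
b1 |I1
b2 |J2
b3 |I2
b4 |I3
b5 |J2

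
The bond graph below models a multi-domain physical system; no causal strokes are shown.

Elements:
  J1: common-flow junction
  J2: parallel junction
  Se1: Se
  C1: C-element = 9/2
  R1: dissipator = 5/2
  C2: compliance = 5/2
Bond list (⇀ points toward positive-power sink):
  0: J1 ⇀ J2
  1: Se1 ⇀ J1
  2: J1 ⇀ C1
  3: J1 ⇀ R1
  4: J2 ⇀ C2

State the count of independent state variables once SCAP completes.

b1 →J1  (Se1 (Se) sets effort on bond)
b2 →J1  (C1 outputs effort q/C1)
b4 →J2  (prefer integral on C2)
b0 →J1  (J2 effort already set via bond 4)
b3 →R1  (only one flow-in slot at J1)

2  (C1, C2 all integral)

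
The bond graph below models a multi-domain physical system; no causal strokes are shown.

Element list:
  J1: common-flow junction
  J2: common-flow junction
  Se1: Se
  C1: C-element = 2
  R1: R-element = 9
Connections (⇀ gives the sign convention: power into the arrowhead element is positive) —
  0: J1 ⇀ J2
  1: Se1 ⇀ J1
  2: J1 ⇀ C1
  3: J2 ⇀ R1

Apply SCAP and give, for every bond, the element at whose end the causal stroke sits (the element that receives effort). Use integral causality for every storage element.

β1 →J1  (Se1 (Se) sets effort on bond)
β2 →J1  (prefer integral on C1)
β0 →J2  (J1 needs exactly one f-in)
β3 →R1  (only one flow-in slot at J2)

b0 stroke at J2
b1 stroke at J1
b2 stroke at J1
b3 stroke at R1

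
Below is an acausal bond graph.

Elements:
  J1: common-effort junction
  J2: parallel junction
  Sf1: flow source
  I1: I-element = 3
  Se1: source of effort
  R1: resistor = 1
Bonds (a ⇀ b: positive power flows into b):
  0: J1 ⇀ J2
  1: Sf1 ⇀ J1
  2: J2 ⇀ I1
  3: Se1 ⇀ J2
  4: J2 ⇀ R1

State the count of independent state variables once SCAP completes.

1  (I1 all integral)

b1 |Sf1  (Sf1 fixes flow; stroke at Sf1)
b3 |J2  (source Se1 imposes e)
b0 |J1  (J1 needs exactly one e-in)
b2 |I1  (J2 effort already set via bond 3)
b4 |R1  (0-jn J2 has e-setter on 3)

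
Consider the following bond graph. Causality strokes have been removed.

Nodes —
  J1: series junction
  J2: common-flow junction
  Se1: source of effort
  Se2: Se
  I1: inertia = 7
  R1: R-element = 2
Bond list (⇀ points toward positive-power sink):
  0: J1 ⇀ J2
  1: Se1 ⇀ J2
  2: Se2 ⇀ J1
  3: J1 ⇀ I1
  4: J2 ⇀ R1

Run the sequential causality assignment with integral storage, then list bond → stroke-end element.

bond 0 →J1
bond 1 →J2
bond 2 →J1
bond 3 →I1
bond 4 →J2

b1 stroke→J2  (Se1 fixes effort; stroke away)
b2 stroke→J1  (Se2 fixes effort; stroke away)
b3 stroke→I1  (I1: I, integral causality)
b0 stroke→J1  (1-jn J1 has f-setter on 3)
b4 stroke→J2  (J2: bond 0 brought flow, rest push out)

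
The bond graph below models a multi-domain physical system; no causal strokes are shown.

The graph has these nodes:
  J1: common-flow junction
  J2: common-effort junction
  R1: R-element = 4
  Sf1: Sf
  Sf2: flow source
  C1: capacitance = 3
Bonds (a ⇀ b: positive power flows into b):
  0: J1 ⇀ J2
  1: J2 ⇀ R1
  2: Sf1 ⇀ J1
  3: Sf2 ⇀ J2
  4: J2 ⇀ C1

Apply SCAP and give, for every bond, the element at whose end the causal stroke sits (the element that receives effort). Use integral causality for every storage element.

β0 stroke→J1
β1 stroke→R1
β2 stroke→Sf1
β3 stroke→Sf2
β4 stroke→J2

#2 stroke→Sf1  (source Sf1 imposes f)
#3 stroke→Sf2  (Sf2: flow source, stroke at near end)
#0 stroke→J1  (J1 flow already set via bond 2)
#4 stroke→J2  (C1 integral (e out))
#1 stroke→R1  (0-jn J2 has e-setter on 4)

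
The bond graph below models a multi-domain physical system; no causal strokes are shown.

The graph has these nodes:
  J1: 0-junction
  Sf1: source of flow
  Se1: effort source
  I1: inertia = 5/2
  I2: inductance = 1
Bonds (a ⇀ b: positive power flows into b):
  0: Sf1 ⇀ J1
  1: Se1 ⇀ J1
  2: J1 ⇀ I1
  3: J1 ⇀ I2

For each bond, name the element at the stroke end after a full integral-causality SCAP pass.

bond 0 stroke→Sf1  (source Sf1 imposes f)
bond 1 stroke→J1  (Se1 fixes effort; stroke away)
bond 2 stroke→I1  (common-e at J1 fixed by 1)
bond 3 stroke→I2  (0-jn J1 has e-setter on 1)

#0 stroke→Sf1
#1 stroke→J1
#2 stroke→I1
#3 stroke→I2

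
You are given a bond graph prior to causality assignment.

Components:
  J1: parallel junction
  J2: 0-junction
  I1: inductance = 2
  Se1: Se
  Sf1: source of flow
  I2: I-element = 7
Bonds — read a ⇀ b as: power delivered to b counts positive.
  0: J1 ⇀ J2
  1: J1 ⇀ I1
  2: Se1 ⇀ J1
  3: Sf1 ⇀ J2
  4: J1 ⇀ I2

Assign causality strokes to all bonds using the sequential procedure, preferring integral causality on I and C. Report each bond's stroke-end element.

β0 →J2
β1 →I1
β2 →J1
β3 →Sf1
β4 →I2

#2 stroke at J1  (Se1 (Se) sets effort on bond)
#3 stroke at Sf1  (Sf1: flow source, stroke at near end)
#0 stroke at J2  (J1 effort already set via bond 2)
#1 stroke at I1  (J1 effort already set via bond 2)
#4 stroke at I2  (common-e at J1 fixed by 2)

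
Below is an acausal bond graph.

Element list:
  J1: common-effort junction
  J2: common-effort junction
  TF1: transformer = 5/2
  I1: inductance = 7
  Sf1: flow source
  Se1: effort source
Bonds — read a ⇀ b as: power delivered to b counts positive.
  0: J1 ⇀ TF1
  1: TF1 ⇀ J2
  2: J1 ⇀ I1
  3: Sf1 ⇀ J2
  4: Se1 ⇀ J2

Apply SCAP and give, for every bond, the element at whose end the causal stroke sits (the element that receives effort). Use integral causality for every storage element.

b0 stroke→J1
b1 stroke→TF1
b2 stroke→I1
b3 stroke→Sf1
b4 stroke→J2

β3 |Sf1  (Sf1: flow source, stroke at near end)
β4 |J2  (Se1 (Se) sets effort on bond)
β1 |TF1  (J2 effort already set via bond 4)
β0 |J1  (through TF1, causality passes straight; one stroke at TF1)
β2 |I1  (common-e at J1 fixed by 0)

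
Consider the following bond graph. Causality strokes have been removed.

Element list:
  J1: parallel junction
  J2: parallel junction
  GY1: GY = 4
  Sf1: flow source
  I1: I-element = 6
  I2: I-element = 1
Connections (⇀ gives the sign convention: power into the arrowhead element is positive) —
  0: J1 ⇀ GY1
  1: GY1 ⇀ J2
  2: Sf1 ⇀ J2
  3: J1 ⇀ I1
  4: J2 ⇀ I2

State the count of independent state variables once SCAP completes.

2  (I1, I2 all integral)

bond 2 stroke→Sf1  (Sf1 fixes flow; stroke at Sf1)
bond 3 stroke→I1  (prefer integral on I1)
bond 0 stroke→J1  (closing 0-jn rule on J1)
bond 1 stroke→J2  (through GY1, causality inverts; strokes same side of GY1)
bond 4 stroke→I2  (J2: bond 1 brought effort, rest push out)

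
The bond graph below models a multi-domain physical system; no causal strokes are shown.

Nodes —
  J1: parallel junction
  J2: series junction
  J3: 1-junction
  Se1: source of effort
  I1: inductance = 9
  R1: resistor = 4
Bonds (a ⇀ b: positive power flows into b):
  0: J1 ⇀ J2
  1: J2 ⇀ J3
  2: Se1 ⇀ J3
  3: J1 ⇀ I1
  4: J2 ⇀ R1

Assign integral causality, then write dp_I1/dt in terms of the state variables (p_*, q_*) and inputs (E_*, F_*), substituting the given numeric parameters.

dp_I1/dt = -E_Se1 - 4*p_I1/9

#2 →J3  (Se1 fixes effort; stroke away)
#1 →J2  (only one flow-in slot at J3)
#3 →I1  (I1 integral (f out))
#0 →J1  (J1: last free bond brings effort in)
#4 →J2  (J2 flow already set via bond 0)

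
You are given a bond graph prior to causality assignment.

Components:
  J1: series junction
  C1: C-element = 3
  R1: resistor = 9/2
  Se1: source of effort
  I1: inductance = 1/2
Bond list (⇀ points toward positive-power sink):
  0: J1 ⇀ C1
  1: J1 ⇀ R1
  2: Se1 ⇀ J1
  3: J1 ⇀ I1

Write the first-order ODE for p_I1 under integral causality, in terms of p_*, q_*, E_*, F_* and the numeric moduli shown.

b2 stroke→J1  (Se1 (Se) sets effort on bond)
b0 stroke→J1  (C1 integral (e out))
b3 stroke→I1  (prefer integral on I1)
b1 stroke→J1  (common-f at J1 fixed by 3)

dp_I1/dt = E_Se1 - 9*p_I1 - q_C1/3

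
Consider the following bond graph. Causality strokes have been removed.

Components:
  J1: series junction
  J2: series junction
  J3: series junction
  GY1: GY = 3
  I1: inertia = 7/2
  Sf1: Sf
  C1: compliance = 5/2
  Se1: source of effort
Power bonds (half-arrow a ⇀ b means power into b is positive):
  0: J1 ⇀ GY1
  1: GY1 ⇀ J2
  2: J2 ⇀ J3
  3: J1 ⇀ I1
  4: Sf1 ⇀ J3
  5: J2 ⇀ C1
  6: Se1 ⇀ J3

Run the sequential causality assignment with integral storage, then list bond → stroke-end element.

#4 |Sf1  (Sf1 (Sf) sets flow on bond)
#6 |J3  (source Se1 imposes e)
#2 |J3  (J3: bond 4 brought flow, rest push out)
#1 |J2  (J2 flow already set via bond 2)
#5 |J2  (J2: bond 2 brought flow, rest push out)
#0 |J1  (through GY1, causality inverts; strokes same side of GY1)
#3 |I1  (only one flow-in slot at J1)

b0 |J1
b1 |J2
b2 |J3
b3 |I1
b4 |Sf1
b5 |J2
b6 |J3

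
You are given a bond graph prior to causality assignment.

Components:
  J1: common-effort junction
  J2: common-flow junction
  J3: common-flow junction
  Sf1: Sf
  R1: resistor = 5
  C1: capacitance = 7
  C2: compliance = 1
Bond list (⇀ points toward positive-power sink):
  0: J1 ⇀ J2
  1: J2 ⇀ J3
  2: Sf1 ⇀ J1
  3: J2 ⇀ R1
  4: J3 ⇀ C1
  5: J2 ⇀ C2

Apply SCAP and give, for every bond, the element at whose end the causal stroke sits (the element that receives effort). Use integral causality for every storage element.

b0 →J1
b1 →J2
b2 →Sf1
b3 →J2
b4 →J3
b5 →J2

β2 stroke at Sf1  (Sf1: flow source, stroke at near end)
β0 stroke at J1  (closing 0-jn rule on J1)
β1 stroke at J2  (common-f at J2 fixed by 0)
β3 stroke at J2  (common-f at J2 fixed by 0)
β5 stroke at J2  (J2 flow already set via bond 0)
β4 stroke at J3  (J3: bond 1 brought flow, rest push out)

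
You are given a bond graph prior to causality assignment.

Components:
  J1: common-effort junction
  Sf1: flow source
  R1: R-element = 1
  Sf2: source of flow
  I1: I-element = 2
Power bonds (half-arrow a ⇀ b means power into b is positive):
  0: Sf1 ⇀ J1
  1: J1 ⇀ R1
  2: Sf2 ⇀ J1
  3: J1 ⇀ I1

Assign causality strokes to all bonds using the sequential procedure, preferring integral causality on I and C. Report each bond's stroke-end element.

bond 0 |Sf1  (Sf1 (Sf) sets flow on bond)
bond 2 |Sf2  (Sf2 fixes flow; stroke at Sf2)
bond 3 |I1  (I1 outputs flow p/I1)
bond 1 |J1  (J1 needs exactly one e-in)

#0 →Sf1
#1 →J1
#2 →Sf2
#3 →I1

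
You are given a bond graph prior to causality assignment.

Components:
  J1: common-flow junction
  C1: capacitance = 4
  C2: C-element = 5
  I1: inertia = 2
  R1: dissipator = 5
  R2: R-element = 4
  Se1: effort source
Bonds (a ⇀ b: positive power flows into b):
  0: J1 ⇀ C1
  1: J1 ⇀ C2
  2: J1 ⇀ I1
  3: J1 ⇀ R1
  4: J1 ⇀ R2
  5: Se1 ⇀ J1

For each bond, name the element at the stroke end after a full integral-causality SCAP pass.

bond 0 |J1
bond 1 |J1
bond 2 |I1
bond 3 |J1
bond 4 |J1
bond 5 |J1

β5 |J1  (Se1 (Se) sets effort on bond)
β0 |J1  (prefer integral on C1)
β1 |J1  (C2 integral (e out))
β2 |I1  (I1 integral (f out))
β3 |J1  (J1: bond 2 brought flow, rest push out)
β4 |J1  (common-f at J1 fixed by 2)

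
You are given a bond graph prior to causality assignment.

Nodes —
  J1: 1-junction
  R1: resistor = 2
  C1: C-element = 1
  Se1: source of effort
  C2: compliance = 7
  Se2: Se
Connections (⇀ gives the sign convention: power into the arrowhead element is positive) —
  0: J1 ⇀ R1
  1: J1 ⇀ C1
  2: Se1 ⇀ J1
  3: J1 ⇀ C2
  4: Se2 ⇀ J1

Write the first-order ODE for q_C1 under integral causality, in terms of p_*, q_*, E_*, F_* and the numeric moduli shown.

bond 2 stroke→J1  (Se1: effort source, stroke at far end)
bond 4 stroke→J1  (Se2: effort source, stroke at far end)
bond 1 stroke→J1  (C1 outputs effort q/C1)
bond 3 stroke→J1  (C2 integral (e out))
bond 0 stroke→R1  (closing 1-jn rule on J1)

dq_C1/dt = E_Se1/2 + E_Se2/2 - q_C1/2 - q_C2/14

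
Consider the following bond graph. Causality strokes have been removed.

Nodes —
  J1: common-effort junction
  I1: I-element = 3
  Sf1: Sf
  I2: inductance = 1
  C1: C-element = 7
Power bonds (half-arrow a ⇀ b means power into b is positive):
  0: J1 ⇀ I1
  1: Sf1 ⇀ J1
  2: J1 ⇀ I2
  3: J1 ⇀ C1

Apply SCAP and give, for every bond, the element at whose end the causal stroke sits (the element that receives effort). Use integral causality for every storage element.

#0 stroke at I1
#1 stroke at Sf1
#2 stroke at I2
#3 stroke at J1

#1 →Sf1  (source Sf1 imposes f)
#0 →I1  (I1 outputs flow p/I1)
#2 →I2  (I2 outputs flow p/I2)
#3 →J1  (J1: last free bond brings effort in)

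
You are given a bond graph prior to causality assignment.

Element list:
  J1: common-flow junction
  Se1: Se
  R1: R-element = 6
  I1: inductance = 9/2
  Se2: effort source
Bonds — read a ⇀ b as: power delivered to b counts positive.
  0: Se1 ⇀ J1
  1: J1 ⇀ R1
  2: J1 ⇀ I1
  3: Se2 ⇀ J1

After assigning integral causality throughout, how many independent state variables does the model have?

β0 |J1  (Se1: effort source, stroke at far end)
β3 |J1  (Se2 fixes effort; stroke away)
β2 |I1  (I1 outputs flow p/I1)
β1 |J1  (J1 flow already set via bond 2)

1  (I1 all integral)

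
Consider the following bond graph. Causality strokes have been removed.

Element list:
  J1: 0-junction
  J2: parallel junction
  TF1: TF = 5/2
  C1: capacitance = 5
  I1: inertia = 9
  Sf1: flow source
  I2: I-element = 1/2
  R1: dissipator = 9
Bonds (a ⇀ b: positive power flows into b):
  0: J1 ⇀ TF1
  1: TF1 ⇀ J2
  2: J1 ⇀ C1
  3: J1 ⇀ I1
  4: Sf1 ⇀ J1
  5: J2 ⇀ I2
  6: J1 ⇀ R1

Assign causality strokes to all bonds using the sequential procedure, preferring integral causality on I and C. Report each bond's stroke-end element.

β0 →TF1
β1 →J2
β2 →J1
β3 →I1
β4 →Sf1
β5 →I2
β6 →R1

β4 |Sf1  (Sf1: flow source, stroke at near end)
β2 |J1  (C1: C, integral causality)
β0 |TF1  (J1: bond 2 brought effort, rest push out)
β3 |I1  (common-e at J1 fixed by 2)
β6 |R1  (common-e at J1 fixed by 2)
β1 |J2  (TF1: transformer flips bond 0)
β5 |I2  (0-jn J2 has e-setter on 1)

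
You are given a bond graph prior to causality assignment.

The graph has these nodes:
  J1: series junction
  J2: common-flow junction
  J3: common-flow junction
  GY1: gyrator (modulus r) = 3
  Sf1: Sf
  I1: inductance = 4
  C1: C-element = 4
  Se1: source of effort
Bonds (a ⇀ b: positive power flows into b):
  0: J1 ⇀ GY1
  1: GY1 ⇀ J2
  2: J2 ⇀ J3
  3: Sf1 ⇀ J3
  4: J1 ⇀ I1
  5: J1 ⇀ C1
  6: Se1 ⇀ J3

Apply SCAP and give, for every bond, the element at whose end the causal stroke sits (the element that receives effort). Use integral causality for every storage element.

#0 stroke at J1
#1 stroke at J2
#2 stroke at J3
#3 stroke at Sf1
#4 stroke at I1
#5 stroke at J1
#6 stroke at J3

#3 stroke→Sf1  (Sf1: flow source, stroke at near end)
#6 stroke→J3  (Se1: effort source, stroke at far end)
#2 stroke→J3  (1-jn J3 has f-setter on 3)
#1 stroke→J2  (1-jn J2 has f-setter on 2)
#0 stroke→J1  (GY1 both-in/both-out from 1)
#4 stroke→I1  (I1 integral (f out))
#5 stroke→J1  (common-f at J1 fixed by 4)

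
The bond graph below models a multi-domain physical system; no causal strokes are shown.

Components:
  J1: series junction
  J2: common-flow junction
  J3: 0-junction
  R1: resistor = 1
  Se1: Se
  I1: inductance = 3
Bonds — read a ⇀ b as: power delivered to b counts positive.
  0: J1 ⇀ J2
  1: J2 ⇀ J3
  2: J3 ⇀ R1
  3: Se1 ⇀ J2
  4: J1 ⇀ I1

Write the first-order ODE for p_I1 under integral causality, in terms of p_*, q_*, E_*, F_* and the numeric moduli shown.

dp_I1/dt = E_Se1 - p_I1/3

#3 |J2  (Se1 fixes effort; stroke away)
#4 |I1  (I1 outputs flow p/I1)
#0 |J1  (J1 flow already set via bond 4)
#1 |J2  (J2 flow already set via bond 0)
#2 |J3  (closing 0-jn rule on J3)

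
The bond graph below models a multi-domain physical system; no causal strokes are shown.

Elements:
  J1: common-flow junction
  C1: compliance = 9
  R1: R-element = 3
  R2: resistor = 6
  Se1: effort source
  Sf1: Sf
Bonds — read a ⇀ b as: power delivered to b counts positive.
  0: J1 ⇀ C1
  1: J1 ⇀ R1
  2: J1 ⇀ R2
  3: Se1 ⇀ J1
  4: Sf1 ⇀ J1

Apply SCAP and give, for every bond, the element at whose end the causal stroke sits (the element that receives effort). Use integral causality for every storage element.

b3 stroke→J1  (Se1 fixes effort; stroke away)
b4 stroke→Sf1  (Sf1 fixes flow; stroke at Sf1)
b0 stroke→J1  (1-jn J1 has f-setter on 4)
b1 stroke→J1  (1-jn J1 has f-setter on 4)
b2 stroke→J1  (common-f at J1 fixed by 4)

β0 stroke→J1
β1 stroke→J1
β2 stroke→J1
β3 stroke→J1
β4 stroke→Sf1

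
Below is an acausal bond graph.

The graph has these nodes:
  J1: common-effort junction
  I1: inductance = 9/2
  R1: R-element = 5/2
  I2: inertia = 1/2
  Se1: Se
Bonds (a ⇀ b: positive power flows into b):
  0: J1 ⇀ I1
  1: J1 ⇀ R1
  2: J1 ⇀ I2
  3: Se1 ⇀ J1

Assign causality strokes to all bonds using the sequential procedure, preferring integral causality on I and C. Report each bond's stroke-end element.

bond 3 stroke at J1  (Se1 (Se) sets effort on bond)
bond 0 stroke at I1  (0-jn J1 has e-setter on 3)
bond 1 stroke at R1  (J1 effort already set via bond 3)
bond 2 stroke at I2  (0-jn J1 has e-setter on 3)

bond 0 |I1
bond 1 |R1
bond 2 |I2
bond 3 |J1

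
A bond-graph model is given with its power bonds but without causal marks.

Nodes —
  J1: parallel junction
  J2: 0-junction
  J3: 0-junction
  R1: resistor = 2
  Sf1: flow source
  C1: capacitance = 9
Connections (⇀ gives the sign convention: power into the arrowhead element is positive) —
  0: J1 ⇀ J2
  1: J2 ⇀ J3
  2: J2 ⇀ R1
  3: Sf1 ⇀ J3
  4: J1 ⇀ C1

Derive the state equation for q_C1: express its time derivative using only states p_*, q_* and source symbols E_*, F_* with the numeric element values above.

#3 →Sf1  (source Sf1 imposes f)
#1 →J3  (only one effort-in slot at J3)
#4 →J1  (C1 outputs effort q/C1)
#0 →J2  (J1 effort already set via bond 4)
#2 →R1  (common-e at J2 fixed by 0)

dq_C1/dt = F_Sf1 - q_C1/18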